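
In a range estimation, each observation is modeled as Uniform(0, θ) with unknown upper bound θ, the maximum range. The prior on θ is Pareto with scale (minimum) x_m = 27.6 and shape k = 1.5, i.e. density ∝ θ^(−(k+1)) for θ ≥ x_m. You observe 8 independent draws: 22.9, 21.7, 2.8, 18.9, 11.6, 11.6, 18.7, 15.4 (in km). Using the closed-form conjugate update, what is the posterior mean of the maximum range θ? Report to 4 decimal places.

A Pareto(scale x_m, shape k) prior on the upper bound θ of Uniform(0, θ) is conjugate: posterior is Pareto(max(x_m, max xᵢ), k + n).
Sample maximum = 22.9; prior scale x_m = 27.6 → posterior scale = max = 27.6.
Posterior shape = 1.5 + 8 = 9.5.
E[θ|data] = k·x_m/(k−1) = 9.5·27.6/8.5 = 30.8471.

30.8471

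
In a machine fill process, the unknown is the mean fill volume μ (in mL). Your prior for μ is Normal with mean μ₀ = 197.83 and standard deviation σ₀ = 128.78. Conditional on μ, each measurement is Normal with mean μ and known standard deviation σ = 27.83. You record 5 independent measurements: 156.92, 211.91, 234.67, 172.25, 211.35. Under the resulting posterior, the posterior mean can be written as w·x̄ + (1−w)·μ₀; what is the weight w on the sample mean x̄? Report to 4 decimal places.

For Normal data with known variance σ², a Normal(μ₀, σ₀²) prior on μ is conjugate. Posterior precision = 1/σ₀² + n/σ²; posterior mean is the precision-weighted average of μ₀ and x̄.
σ₀² = 128.78² = 16584.2884, σ² = 27.83² = 774.5089. Prior precision 1/σ₀² = 1/16584.2884; data precision n/σ² = 5/774.5089.
w = (n/σ²)/(1/σ₀² + n/σ²) = n·σ₀²/(σ² + n·σ₀²) = 5·16584.2884/(774.5089 + 5·16584.2884) = 82921.442/83695.9509 = 0.9907.

0.9907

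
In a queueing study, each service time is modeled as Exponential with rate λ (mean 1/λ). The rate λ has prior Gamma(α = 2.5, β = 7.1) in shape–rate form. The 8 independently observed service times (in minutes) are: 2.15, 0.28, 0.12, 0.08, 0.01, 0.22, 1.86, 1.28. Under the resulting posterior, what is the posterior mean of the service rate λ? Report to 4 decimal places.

0.8015

With a Gamma(shape α, rate β) prior on the exponential rate λ, the posterior after n observations with total T = Σxᵢ is Gamma(α+n, β+T).
Sum of observations T = 6.00 minutes; n = 8.
Posterior: Gamma(2.5+8, 7.1+6.00) = Gamma(10.5, 13.10).
Posterior mean of λ = α/β = 10.5/13.10 = 0.8015.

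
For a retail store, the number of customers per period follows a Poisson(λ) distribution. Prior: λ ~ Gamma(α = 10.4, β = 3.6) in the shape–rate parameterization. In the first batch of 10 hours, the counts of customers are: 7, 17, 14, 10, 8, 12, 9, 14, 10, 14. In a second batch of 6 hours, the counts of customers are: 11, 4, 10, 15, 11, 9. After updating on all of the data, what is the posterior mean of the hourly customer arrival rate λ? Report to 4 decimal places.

With a Gamma(shape α, rate β) prior, the Poisson likelihood is conjugate: the posterior is Gamma(α + ΣXᵢ, β + n).
Batch 1: sum of counts S = 115 over n = 10 hours.
After batch 1: Gamma(α+S, β+n) = Gamma(10.4+115, 3.6+10) = Gamma(125.4, 13.6).
Batch 2: sum of counts S = 60 over n = 6 hours.
After batch 2: Gamma(α+S, β+n) = Gamma(125.4+60, 13.6+6) = Gamma(185.4, 19.6).
Posterior mean = α/β = 185.4/19.6 = 9.4592.

9.4592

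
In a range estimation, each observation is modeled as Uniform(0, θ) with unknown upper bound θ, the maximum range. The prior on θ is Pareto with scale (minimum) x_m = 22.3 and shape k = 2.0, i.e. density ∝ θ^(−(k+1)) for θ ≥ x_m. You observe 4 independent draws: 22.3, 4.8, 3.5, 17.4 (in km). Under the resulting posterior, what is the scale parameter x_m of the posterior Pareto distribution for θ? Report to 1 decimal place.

22.3

A Pareto(scale x_m, shape k) prior on the upper bound θ of Uniform(0, θ) is conjugate: posterior is Pareto(max(x_m, max xᵢ), k + n).
Sample maximum = 22.3; prior scale x_m = 22.3 → posterior scale = max = 22.3.
Posterior shape = 2.0 + 4 = 6.0.
Posterior scale x_m = 22.3.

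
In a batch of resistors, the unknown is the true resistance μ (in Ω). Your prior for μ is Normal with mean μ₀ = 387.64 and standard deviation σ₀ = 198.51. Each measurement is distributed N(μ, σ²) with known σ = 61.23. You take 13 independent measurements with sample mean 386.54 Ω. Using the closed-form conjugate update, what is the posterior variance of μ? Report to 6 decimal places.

For Normal data with known variance σ², a Normal(μ₀, σ₀²) prior on μ is conjugate. Posterior precision = 1/σ₀² + n/σ²; posterior mean is the precision-weighted average of μ₀ and x̄.
σ₀² = 198.51² = 39406.2201, σ² = 61.23² = 3749.1129; σ² + n·σ₀² = 3749.1129 + 13·39406.2201 = 516029.9742.
Posterior precision = 1/σ₀² + n/σ² = 1/39406.2201 + 13/3749.1129 = (σ² + n·σ₀²)/(σ₀²σ²) = 516029.9742/(39406.2201·3749.1129); posterior variance σₙ² = σ₀²σ²/(σ² + n·σ₀²) = 39406.2201·3749.1129/516029.9742 = 286.298036.

286.298036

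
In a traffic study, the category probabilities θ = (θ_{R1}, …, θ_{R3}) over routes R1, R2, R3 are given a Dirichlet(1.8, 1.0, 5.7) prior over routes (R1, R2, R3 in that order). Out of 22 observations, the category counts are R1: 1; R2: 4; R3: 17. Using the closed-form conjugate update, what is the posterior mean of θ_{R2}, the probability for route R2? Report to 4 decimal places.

The Dirichlet prior is conjugate to the Multinomial likelihood: each posterior αⱼ = prior αⱼ + observed count nⱼ.
Posterior concentration: (2.8, 5.0, 22.7), total = 30.5.
E[θ_{R2}|data] = α_{R2}/Σα = 5.0/30.5 = 0.1639.

0.1639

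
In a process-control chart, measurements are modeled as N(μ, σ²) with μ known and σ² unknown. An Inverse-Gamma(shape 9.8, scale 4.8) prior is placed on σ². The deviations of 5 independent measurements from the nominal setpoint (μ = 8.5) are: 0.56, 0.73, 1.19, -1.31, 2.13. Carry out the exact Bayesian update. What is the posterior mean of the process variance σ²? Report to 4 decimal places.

0.8016

With known mean μ and an Inverse-Gamma(α, β) prior on σ², the Normal likelihood is conjugate: posterior is Inv-Gamma(α + n/2, β + Σ(xᵢ−μ)²/2).
Σ(xᵢ−μ)² = (0.56)² + (0.73)² + (1.19)² + (-1.31)² + (2.13)² = 8.5156.
Posterior: Inv-Gamma(9.8 + 5/2, 4.8 + 8.5156/2) = Inv-Gamma(12.30, 9.05780).
E[σ²|data] = β/(α−1) = 9.05780/11.30 = 0.8016.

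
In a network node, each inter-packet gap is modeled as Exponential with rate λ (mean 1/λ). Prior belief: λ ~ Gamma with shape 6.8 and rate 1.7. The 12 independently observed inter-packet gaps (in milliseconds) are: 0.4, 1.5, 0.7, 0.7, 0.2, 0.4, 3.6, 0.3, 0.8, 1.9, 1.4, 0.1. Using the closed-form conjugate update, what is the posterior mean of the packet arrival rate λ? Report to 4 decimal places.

1.3723

With a Gamma(shape α, rate β) prior on the exponential rate λ, the posterior after n observations with total T = Σxᵢ is Gamma(α+n, β+T).
Sum of observations T = 12.0 milliseconds; n = 12.
Posterior: Gamma(6.8+12, 1.7+12.0) = Gamma(18.8, 13.7).
Posterior mean of λ = α/β = 18.8/13.7 = 1.3723.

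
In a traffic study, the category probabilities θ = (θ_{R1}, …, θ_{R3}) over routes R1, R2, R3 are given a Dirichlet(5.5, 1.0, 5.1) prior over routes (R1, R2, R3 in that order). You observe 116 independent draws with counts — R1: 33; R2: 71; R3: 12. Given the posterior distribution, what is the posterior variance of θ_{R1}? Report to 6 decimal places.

0.001638

The Dirichlet prior is conjugate to the Multinomial likelihood: each posterior αⱼ = prior αⱼ + observed count nⱼ.
Posterior concentration: (38.5, 72.0, 17.1), total = 127.6.
Var[θ_j] = α_j(Σα−α_j)/((Σα)²(Σα+1)) = 38.5·89.1/(127.6²·128.6) = 0.001638.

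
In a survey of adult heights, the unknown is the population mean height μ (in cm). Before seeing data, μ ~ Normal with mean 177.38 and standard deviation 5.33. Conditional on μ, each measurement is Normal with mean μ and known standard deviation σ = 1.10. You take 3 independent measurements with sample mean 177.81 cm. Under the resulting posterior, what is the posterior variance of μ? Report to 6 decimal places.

0.397687

For Normal data with known variance σ², a Normal(μ₀, σ₀²) prior on μ is conjugate. Posterior precision = 1/σ₀² + n/σ²; posterior mean is the precision-weighted average of μ₀ and x̄.
σ₀² = 5.33² = 28.4089, σ² = 1.10² = 1.21; σ² + n·σ₀² = 1.21 + 3·28.4089 = 86.4367.
Posterior precision = 1/σ₀² + n/σ² = 1/28.4089 + 3/1.21 = (σ² + n·σ₀²)/(σ₀²σ²) = 86.4367/(28.4089·1.21); posterior variance σₙ² = σ₀²σ²/(σ² + n·σ₀²) = 28.4089·1.21/86.4367 = 0.397687.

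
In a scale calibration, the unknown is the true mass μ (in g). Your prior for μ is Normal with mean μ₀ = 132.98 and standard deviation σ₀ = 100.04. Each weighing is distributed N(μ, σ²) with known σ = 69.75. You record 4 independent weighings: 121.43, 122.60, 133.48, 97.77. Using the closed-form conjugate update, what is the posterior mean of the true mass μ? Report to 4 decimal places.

120.3544

For Normal data with known variance σ², a Normal(μ₀, σ₀²) prior on μ is conjugate. Posterior precision = 1/σ₀² + n/σ²; posterior mean is the precision-weighted average of μ₀ and x̄.
Σxᵢ = 121.43 + 122.60 + 133.48 + 97.77 = 475.28, so n·x̄ = 475.28.
σ₀² = 100.04² = 10008.0016, σ² = 69.75² = 4865.0625; σ² + n·σ₀² = 4865.0625 + 4·10008.0016 = 44897.0689.
Posterior mean = (μ₀/σ₀² + n·x̄/σ²)/(1/σ₀² + n/σ²) = (σ²·μ₀ + σ₀²·n·x̄)/(σ² + n·σ₀²) = (4865.0625·132.98 + 10008.0016·475.28)/44897.0689 = 5403559.011698/44897.0689 = 120.3544.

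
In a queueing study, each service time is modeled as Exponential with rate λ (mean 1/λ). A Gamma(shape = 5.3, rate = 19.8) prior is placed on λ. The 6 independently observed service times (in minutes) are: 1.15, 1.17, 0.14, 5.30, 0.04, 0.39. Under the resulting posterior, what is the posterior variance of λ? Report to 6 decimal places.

0.014424

With a Gamma(shape α, rate β) prior on the exponential rate λ, the posterior after n observations with total T = Σxᵢ is Gamma(α+n, β+T).
Sum of observations T = 8.19 minutes; n = 6.
Posterior: Gamma(5.3+6, 19.8+8.19) = Gamma(11.3, 27.99).
Var = α/β² = 0.014424.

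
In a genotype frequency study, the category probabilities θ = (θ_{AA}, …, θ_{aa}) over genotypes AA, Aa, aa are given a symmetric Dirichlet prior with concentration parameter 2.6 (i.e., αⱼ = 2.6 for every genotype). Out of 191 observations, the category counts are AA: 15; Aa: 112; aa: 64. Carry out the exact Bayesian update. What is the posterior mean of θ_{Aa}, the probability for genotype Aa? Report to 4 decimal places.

0.5765

The Dirichlet prior is conjugate to the Multinomial likelihood: each posterior αⱼ = prior αⱼ + observed count nⱼ.
Posterior concentration: (17.6, 114.6, 66.6), total = 198.8.
E[θ_{Aa}|data] = α_{Aa}/Σα = 114.6/198.8 = 0.5765.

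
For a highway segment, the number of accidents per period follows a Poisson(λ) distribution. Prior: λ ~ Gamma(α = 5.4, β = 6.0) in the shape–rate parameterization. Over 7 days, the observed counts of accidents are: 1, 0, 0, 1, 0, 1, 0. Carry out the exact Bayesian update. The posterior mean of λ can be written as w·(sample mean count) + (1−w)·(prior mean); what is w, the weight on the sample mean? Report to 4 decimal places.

0.5385

With a Gamma(shape α, rate β) prior, the Poisson likelihood is conjugate: the posterior is Gamma(α + ΣXᵢ, β + n).
Posterior mean = (α₀+S)/(β₀+n) = [n/(β₀+n)]·(S/n) + [β₀/(β₀+n)]·(α₀/β₀), so only n and β₀ enter the weight.
Weight on data w = n/(β₀+n) = 7/(6.0+7) = 7/13.0 = 0.5385.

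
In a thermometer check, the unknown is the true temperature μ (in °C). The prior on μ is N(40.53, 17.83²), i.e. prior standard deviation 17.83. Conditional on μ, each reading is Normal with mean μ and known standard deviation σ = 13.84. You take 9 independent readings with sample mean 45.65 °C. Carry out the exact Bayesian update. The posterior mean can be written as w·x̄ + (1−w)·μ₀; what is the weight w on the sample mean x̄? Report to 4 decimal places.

For Normal data with known variance σ², a Normal(μ₀, σ₀²) prior on μ is conjugate. Posterior precision = 1/σ₀² + n/σ²; posterior mean is the precision-weighted average of μ₀ and x̄.
σ₀² = 17.83² = 317.9089, σ² = 13.84² = 191.5456. Prior precision 1/σ₀² = 1/317.9089; data precision n/σ² = 9/191.5456.
w = (n/σ²)/(1/σ₀² + n/σ²) = n·σ₀²/(σ² + n·σ₀²) = 9·317.9089/(191.5456 + 9·317.9089) = 2861.1801/3052.7257 = 0.9373.

0.9373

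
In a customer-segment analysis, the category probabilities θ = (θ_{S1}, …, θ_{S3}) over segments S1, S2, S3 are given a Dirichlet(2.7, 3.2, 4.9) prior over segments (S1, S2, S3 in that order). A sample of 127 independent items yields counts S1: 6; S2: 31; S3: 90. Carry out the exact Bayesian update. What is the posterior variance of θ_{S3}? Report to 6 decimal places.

The Dirichlet prior is conjugate to the Multinomial likelihood: each posterior αⱼ = prior αⱼ + observed count nⱼ.
Posterior concentration: (8.7, 34.2, 94.9), total = 137.8.
Var[θ_j] = α_j(Σα−α_j)/((Σα)²(Σα+1)) = 94.9·42.9/(137.8²·138.8) = 0.001545.

0.001545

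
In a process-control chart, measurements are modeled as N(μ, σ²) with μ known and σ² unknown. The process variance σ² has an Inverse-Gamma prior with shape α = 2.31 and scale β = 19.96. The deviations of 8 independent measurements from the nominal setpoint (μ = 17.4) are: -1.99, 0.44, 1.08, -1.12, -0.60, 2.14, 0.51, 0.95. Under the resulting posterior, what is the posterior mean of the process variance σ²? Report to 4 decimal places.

4.9526

With known mean μ and an Inverse-Gamma(α, β) prior on σ², the Normal likelihood is conjugate: posterior is Inv-Gamma(α + n/2, β + Σ(xᵢ−μ)²/2).
Σ(xᵢ−μ)² = (-1.99)² + (0.44)² + (1.08)² + (-1.12)² + (-0.60)² + (2.14)² + (0.51)² + (0.95)² = 12.6767.
Posterior: Inv-Gamma(2.31 + 8/2, 19.96 + 12.6767/2) = Inv-Gamma(6.31, 26.29835).
E[σ²|data] = β/(α−1) = 26.29835/5.31 = 4.9526.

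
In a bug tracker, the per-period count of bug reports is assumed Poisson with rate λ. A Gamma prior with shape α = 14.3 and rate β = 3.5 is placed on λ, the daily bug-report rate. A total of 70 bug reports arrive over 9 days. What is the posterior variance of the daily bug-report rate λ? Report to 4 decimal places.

With a Gamma(shape α, rate β) prior, the Poisson likelihood is conjugate: the posterior is Gamma(α + ΣXᵢ, β + n).
Posterior: Gamma(α+S, β+n) = Gamma(14.3+70, 3.5+9) = Gamma(84.3, 12.5).
Var = α/β² = 84.3/12.5² = 0.5395.

0.5395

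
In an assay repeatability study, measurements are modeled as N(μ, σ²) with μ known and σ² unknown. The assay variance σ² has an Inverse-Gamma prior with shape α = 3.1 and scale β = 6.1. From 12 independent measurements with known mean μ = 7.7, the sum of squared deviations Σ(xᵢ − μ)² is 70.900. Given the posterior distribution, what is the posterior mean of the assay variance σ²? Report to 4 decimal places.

With known mean μ and an Inverse-Gamma(α, β) prior on σ², the Normal likelihood is conjugate: posterior is Inv-Gamma(α + n/2, β + Σ(xᵢ−μ)²/2).
Posterior: Inv-Gamma(3.1 + 12/2, 6.1 + 70.900/2) = Inv-Gamma(9.10, 41.5500).
E[σ²|data] = β/(α−1) = 41.5500/8.10 = 5.1296.

5.1296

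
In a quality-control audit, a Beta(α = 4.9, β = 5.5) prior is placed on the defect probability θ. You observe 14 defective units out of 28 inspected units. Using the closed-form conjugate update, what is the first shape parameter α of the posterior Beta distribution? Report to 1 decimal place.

18.9

The Beta prior is conjugate to a Binomial/Bernoulli likelihood; the update adds successes to α and failures to β.
Posterior: Beta(α+k, β+n−k) = Beta(4.9+14, 5.5+14) = Beta(18.9, 19.5).
Posterior α = 18.9.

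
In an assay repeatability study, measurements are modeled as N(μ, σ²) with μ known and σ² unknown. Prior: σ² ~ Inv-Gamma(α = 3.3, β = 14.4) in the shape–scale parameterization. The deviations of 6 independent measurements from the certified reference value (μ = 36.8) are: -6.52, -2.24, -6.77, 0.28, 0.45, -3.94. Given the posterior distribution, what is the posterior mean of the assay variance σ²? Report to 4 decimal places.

13.0156

With known mean μ and an Inverse-Gamma(α, β) prior on σ², the Normal likelihood is conjugate: posterior is Inv-Gamma(α + n/2, β + Σ(xᵢ−μ)²/2).
Σ(xᵢ−μ)² = (-6.52)² + (-2.24)² + (-6.77)² + (0.28)² + (0.45)² + (-3.94)² = 109.1654.
Posterior: Inv-Gamma(3.3 + 6/2, 14.4 + 109.1654/2) = Inv-Gamma(6.30, 68.98270).
E[σ²|data] = β/(α−1) = 68.98270/5.30 = 13.0156.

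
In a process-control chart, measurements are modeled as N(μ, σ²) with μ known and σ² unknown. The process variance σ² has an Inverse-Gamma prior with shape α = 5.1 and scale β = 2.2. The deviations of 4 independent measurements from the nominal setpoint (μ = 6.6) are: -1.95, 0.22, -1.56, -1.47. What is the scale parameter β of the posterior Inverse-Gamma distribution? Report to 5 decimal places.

With known mean μ and an Inverse-Gamma(α, β) prior on σ², the Normal likelihood is conjugate: posterior is Inv-Gamma(α + n/2, β + Σ(xᵢ−μ)²/2).
Σ(xᵢ−μ)² = (-1.95)² + (0.22)² + (-1.56)² + (-1.47)² = 8.4454.
Posterior: Inv-Gamma(5.1 + 4/2, 2.2 + 8.4454/2) = Inv-Gamma(7.10, 6.42270).
Posterior β = 6.42270.

6.42270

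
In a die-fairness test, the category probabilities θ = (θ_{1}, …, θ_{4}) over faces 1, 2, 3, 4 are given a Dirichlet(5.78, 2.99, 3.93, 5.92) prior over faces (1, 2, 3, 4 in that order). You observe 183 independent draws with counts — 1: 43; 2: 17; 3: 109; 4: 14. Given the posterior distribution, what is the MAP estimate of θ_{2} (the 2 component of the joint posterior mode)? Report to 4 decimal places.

0.0961

The Dirichlet prior is conjugate to the Multinomial likelihood: each posterior αⱼ = prior αⱼ + observed count nⱼ.
Posterior concentration: (48.78, 19.99, 112.93, 19.92), total = 201.62.
Joint mode component: (α_{2}−1)/(Σα−K) = 18.99/197.62 = 0.0961.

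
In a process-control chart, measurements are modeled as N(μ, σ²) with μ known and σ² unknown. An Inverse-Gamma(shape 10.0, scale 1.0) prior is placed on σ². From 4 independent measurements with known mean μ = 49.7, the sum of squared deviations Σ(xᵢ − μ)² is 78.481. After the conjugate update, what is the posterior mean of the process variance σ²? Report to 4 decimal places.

3.6582

With known mean μ and an Inverse-Gamma(α, β) prior on σ², the Normal likelihood is conjugate: posterior is Inv-Gamma(α + n/2, β + Σ(xᵢ−μ)²/2).
Posterior: Inv-Gamma(10.0 + 4/2, 1.0 + 78.481/2) = Inv-Gamma(12.00, 40.2405).
E[σ²|data] = β/(α−1) = 40.2405/11.00 = 3.6582.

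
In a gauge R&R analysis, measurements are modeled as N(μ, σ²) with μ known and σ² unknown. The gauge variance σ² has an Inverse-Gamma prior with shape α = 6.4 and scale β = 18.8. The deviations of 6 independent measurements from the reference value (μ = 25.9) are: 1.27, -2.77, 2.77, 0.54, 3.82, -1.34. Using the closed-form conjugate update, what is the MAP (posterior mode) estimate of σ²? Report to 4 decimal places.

With known mean μ and an Inverse-Gamma(α, β) prior on σ², the Normal likelihood is conjugate: posterior is Inv-Gamma(α + n/2, β + Σ(xᵢ−μ)²/2).
Σ(xᵢ−μ)² = (1.27)² + (-2.77)² + (2.77)² + (0.54)² + (3.82)² + (-1.34)² = 33.6383.
Posterior: Inv-Gamma(6.4 + 6/2, 18.8 + 33.6383/2) = Inv-Gamma(9.40, 35.61915).
Mode = β/(α+1) = 35.61915/10.40 = 3.4249.

3.4249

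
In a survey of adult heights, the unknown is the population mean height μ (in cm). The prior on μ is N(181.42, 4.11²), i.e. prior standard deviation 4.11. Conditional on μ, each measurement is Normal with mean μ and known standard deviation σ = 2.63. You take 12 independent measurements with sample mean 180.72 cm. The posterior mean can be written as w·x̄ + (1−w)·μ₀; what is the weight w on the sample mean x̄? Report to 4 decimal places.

For Normal data with known variance σ², a Normal(μ₀, σ₀²) prior on μ is conjugate. Posterior precision = 1/σ₀² + n/σ²; posterior mean is the precision-weighted average of μ₀ and x̄.
σ₀² = 4.11² = 16.8921, σ² = 2.63² = 6.9169. Prior precision 1/σ₀² = 1/16.8921; data precision n/σ² = 12/6.9169.
w = (n/σ²)/(1/σ₀² + n/σ²) = n·σ₀²/(σ² + n·σ₀²) = 12·16.8921/(6.9169 + 12·16.8921) = 202.7052/209.6221 = 0.9670.

0.9670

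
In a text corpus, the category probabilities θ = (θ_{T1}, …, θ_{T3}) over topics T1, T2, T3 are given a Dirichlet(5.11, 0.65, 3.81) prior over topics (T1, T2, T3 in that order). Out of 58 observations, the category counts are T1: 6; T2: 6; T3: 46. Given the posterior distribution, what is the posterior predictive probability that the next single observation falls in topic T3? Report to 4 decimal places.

The Dirichlet prior is conjugate to the Multinomial likelihood: each posterior αⱼ = prior αⱼ + observed count nⱼ.
Posterior concentration: (11.11, 6.65, 49.81), total = 67.57.
P(next = T3 | data) = α_{T3}/Σα = 0.7372.

0.7372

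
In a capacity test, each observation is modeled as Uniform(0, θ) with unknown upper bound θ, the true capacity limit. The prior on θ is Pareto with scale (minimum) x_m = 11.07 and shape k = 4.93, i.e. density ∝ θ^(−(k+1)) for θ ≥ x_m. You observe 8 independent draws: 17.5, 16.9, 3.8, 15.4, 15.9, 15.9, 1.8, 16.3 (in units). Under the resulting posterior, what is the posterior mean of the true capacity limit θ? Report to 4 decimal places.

18.9669

A Pareto(scale x_m, shape k) prior on the upper bound θ of Uniform(0, θ) is conjugate: posterior is Pareto(max(x_m, max xᵢ), k + n).
Sample maximum = 17.5; prior scale x_m = 11.07 → posterior scale = max = 17.50.
Posterior shape = 4.93 + 8 = 12.93.
E[θ|data] = k·x_m/(k−1) = 12.93·17.50/11.93 = 18.9669.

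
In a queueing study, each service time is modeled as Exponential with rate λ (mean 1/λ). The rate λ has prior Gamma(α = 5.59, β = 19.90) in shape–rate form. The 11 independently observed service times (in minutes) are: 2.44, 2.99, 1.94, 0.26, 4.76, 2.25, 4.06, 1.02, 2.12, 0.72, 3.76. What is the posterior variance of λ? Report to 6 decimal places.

0.007766

With a Gamma(shape α, rate β) prior on the exponential rate λ, the posterior after n observations with total T = Σxᵢ is Gamma(α+n, β+T).
Sum of observations T = 26.32 minutes; n = 11.
Posterior: Gamma(5.59+11, 19.90+26.32) = Gamma(16.59, 46.22).
Var = α/β² = 0.007766.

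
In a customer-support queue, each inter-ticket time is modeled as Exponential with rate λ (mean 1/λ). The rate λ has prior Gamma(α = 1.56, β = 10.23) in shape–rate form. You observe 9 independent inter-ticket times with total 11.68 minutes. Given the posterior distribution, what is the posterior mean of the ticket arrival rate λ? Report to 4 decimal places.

0.4820

With a Gamma(shape α, rate β) prior on the exponential rate λ, the posterior after n observations with total T = Σxᵢ is Gamma(α+n, β+T).
Posterior: Gamma(1.56+9, 10.23+11.68) = Gamma(10.56, 21.91).
Posterior mean of λ = α/β = 10.56/21.91 = 0.4820.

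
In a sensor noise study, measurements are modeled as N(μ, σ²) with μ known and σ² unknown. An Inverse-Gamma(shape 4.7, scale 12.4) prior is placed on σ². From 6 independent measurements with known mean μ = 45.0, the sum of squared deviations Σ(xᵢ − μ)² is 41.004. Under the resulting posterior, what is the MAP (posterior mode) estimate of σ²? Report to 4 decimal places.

With known mean μ and an Inverse-Gamma(α, β) prior on σ², the Normal likelihood is conjugate: posterior is Inv-Gamma(α + n/2, β + Σ(xᵢ−μ)²/2).
Posterior: Inv-Gamma(4.7 + 6/2, 12.4 + 41.004/2) = Inv-Gamma(7.70, 32.9020).
Mode = β/(α+1) = 32.9020/8.70 = 3.7818.

3.7818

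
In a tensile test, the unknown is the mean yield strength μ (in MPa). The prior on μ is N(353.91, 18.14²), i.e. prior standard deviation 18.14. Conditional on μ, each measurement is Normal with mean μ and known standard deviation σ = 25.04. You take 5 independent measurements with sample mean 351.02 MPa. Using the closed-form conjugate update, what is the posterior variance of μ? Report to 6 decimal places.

For Normal data with known variance σ², a Normal(μ₀, σ₀²) prior on μ is conjugate. Posterior precision = 1/σ₀² + n/σ²; posterior mean is the precision-weighted average of μ₀ and x̄.
σ₀² = 18.14² = 329.0596, σ² = 25.04² = 627.0016; σ² + n·σ₀² = 627.0016 + 5·329.0596 = 2272.2996.
Posterior precision = 1/σ₀² + n/σ² = 1/329.0596 + 5/627.0016 = (σ² + n·σ₀²)/(σ₀²σ²) = 2272.2996/(329.0596·627.0016); posterior variance σₙ² = σ₀²σ²/(σ² + n·σ₀²) = 329.0596·627.0016/2272.2996 = 90.798280.

90.798280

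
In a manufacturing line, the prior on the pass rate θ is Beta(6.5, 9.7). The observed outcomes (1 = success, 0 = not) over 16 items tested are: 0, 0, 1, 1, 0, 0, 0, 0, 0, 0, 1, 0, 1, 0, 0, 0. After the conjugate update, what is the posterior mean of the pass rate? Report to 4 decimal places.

0.3261

The Beta prior is conjugate to a Binomial/Bernoulli likelihood; the update adds successes to α and failures to β.
Posterior: Beta(α+k, β+n−k) = Beta(6.5+4, 9.7+12) = Beta(10.5, 21.7).
Posterior mean = α/(α+β) = 10.5/32.2 = 0.3261.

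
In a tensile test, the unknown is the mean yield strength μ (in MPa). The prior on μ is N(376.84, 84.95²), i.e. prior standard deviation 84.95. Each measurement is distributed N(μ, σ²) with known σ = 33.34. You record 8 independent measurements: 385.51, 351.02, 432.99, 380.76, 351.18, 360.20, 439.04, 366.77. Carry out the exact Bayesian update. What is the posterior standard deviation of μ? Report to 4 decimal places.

11.6756

For Normal data with known variance σ², a Normal(μ₀, σ₀²) prior on μ is conjugate. Posterior precision = 1/σ₀² + n/σ²; posterior mean is the precision-weighted average of μ₀ and x̄.
σ₀² = 84.95² = 7216.5025, σ² = 33.34² = 1111.5556; σ² + n·σ₀² = 1111.5556 + 8·7216.5025 = 58843.5756.
Posterior precision = 1/σ₀² + n/σ² = 1/7216.5025 + 8/1111.5556 = (σ² + n·σ₀²)/(σ₀²σ²) = 58843.5756/(7216.5025·1111.5556); posterior variance σₙ² = σ₀²σ²/(σ² + n·σ₀²) = 7216.5025·1111.5556/58843.5756 = 136.319788.
Posterior SD = √σₙ² = √(7216.5025·1111.5556/58843.5756) = 11.6756.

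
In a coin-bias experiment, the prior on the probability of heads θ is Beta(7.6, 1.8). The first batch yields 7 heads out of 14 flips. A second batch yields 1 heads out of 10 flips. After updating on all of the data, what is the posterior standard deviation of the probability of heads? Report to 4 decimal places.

0.0851

The Beta prior is conjugate to a Binomial/Bernoulli likelihood; the update adds successes to α and failures to β.
After batch 1: Beta(7.6+7, 1.8+7) = Beta(14.6, 8.8).
After batch 2: Beta(14.6+1, 8.8+9) = Beta(15.6, 17.8).
Var = αβ/((α+β)²(α+β+1)) = 15.6·17.8/(33.4²·34.4) = 0.00723591; SD = √0.00723591 = 0.0851.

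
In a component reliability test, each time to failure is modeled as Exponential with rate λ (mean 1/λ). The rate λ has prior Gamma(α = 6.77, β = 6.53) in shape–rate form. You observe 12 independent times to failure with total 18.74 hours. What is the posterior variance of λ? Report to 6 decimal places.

With a Gamma(shape α, rate β) prior on the exponential rate λ, the posterior after n observations with total T = Σxᵢ is Gamma(α+n, β+T).
Posterior: Gamma(6.77+12, 6.53+18.74) = Gamma(18.77, 25.27).
Var = α/β² = 0.029394.

0.029394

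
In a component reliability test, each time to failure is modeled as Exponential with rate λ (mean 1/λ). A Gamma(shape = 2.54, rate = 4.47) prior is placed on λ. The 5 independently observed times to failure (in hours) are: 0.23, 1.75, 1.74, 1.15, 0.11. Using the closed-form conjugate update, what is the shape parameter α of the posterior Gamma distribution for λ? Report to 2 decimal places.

7.54

With a Gamma(shape α, rate β) prior on the exponential rate λ, the posterior after n observations with total T = Σxᵢ is Gamma(α+n, β+T).
Sum of observations T = 4.98 hours; n = 5.
Posterior: Gamma(2.54+5, 4.47+4.98) = Gamma(7.54, 9.45).
Posterior α = 7.54.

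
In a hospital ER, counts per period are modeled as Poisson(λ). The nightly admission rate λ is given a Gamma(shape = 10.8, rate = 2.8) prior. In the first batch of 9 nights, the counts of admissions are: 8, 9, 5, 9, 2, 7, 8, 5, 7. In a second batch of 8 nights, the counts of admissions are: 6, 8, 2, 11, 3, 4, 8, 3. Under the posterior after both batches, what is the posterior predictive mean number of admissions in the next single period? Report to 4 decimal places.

5.8485

With a Gamma(shape α, rate β) prior, the Poisson likelihood is conjugate: the posterior is Gamma(α + ΣXᵢ, β + n).
Batch 1: sum of counts S = 60 over n = 9 nights.
After batch 1: Gamma(α+S, β+n) = Gamma(10.8+60, 2.8+9) = Gamma(70.8, 11.8).
Batch 2: sum of counts S = 45 over n = 8 nights.
After batch 2: Gamma(α+S, β+n) = Gamma(70.8+45, 11.8+8) = Gamma(115.8, 19.8).
The predictive distribution for one future period is NegBinom with mean α/β = 5.8485.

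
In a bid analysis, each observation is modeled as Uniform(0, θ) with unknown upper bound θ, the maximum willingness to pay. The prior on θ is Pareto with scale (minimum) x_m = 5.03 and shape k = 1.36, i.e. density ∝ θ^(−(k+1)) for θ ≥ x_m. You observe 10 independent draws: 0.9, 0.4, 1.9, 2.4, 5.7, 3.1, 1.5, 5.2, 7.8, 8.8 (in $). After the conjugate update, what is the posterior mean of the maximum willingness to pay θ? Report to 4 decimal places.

A Pareto(scale x_m, shape k) prior on the upper bound θ of Uniform(0, θ) is conjugate: posterior is Pareto(max(x_m, max xᵢ), k + n).
Sample maximum = 8.8; prior scale x_m = 5.03 → posterior scale = max = 8.80.
Posterior shape = 1.36 + 10 = 11.36.
E[θ|data] = k·x_m/(k−1) = 11.36·8.80/10.36 = 9.6494.

9.6494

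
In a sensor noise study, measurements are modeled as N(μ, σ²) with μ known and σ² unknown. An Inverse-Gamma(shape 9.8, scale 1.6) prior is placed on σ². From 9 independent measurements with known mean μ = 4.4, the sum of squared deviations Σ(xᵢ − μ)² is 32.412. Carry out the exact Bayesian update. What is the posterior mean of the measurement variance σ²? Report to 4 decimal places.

1.3388

With known mean μ and an Inverse-Gamma(α, β) prior on σ², the Normal likelihood is conjugate: posterior is Inv-Gamma(α + n/2, β + Σ(xᵢ−μ)²/2).
Posterior: Inv-Gamma(9.8 + 9/2, 1.6 + 32.412/2) = Inv-Gamma(14.30, 17.8060).
E[σ²|data] = β/(α−1) = 17.8060/13.30 = 1.3388.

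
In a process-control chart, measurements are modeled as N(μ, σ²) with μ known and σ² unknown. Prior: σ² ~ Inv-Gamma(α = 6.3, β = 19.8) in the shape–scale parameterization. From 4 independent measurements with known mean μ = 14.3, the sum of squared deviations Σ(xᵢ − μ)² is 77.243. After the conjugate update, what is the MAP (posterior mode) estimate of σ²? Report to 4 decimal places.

With known mean μ and an Inverse-Gamma(α, β) prior on σ², the Normal likelihood is conjugate: posterior is Inv-Gamma(α + n/2, β + Σ(xᵢ−μ)²/2).
Posterior: Inv-Gamma(6.3 + 4/2, 19.8 + 77.243/2) = Inv-Gamma(8.30, 58.4215).
Mode = β/(α+1) = 58.4215/9.30 = 6.2819.

6.2819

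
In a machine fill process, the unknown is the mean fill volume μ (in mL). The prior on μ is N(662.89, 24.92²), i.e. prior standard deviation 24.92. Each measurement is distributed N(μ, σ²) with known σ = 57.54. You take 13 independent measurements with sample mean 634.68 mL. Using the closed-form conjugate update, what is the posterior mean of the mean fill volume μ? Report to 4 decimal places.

For Normal data with known variance σ², a Normal(μ₀, σ₀²) prior on μ is conjugate. Posterior precision = 1/σ₀² + n/σ²; posterior mean is the precision-weighted average of μ₀ and x̄.
n·x̄ = 13·634.68 = 8250.84.
σ₀² = 24.92² = 621.0064, σ² = 57.54² = 3310.8516; σ² + n·σ₀² = 3310.8516 + 13·621.0064 = 11383.9348.
Posterior mean = (μ₀/σ₀² + n·x̄/σ²)/(1/σ₀² + n/σ²) = (σ²·μ₀ + σ₀²·n·x̄)/(σ² + n·σ₀²) = (3310.8516·662.89 + 621.0064·8250.84)/11383.9348 = 7318554.8625/11383.9348 = 642.8845.

642.8845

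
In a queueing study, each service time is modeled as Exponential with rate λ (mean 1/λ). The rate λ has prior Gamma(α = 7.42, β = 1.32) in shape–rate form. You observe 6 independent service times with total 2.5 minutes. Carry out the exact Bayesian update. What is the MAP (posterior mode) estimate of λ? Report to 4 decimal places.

With a Gamma(shape α, rate β) prior on the exponential rate λ, the posterior after n observations with total T = Σxᵢ is Gamma(α+n, β+T).
Posterior: Gamma(7.42+6, 1.32+2.5) = Gamma(13.42, 3.82).
Mode = (α−1)/β = 3.2513.

3.2513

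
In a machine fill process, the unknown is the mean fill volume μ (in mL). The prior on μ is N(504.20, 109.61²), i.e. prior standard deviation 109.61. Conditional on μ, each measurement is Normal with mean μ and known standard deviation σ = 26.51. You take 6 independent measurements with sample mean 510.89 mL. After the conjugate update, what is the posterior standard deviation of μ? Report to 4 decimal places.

For Normal data with known variance σ², a Normal(μ₀, σ₀²) prior on μ is conjugate. Posterior precision = 1/σ₀² + n/σ²; posterior mean is the precision-weighted average of μ₀ and x̄.
σ₀² = 109.61² = 12014.3521, σ² = 26.51² = 702.7801; σ² + n·σ₀² = 702.7801 + 6·12014.3521 = 72788.8927.
Posterior precision = 1/σ₀² + n/σ² = 1/12014.3521 + 6/702.7801 = (σ² + n·σ₀²)/(σ₀²σ²) = 72788.8927/(12014.3521·702.7801); posterior variance σₙ² = σ₀²σ²/(σ² + n·σ₀²) = 12014.3521·702.7801/72788.8927 = 115.999121.
Posterior SD = √σₙ² = √(12014.3521·702.7801/72788.8927) = 10.7703.

10.7703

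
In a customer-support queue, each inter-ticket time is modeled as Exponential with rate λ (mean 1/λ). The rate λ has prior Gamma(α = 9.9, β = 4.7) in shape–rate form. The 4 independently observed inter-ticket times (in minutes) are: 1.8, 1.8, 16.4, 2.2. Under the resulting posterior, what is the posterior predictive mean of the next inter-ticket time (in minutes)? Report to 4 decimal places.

2.0853

With a Gamma(shape α, rate β) prior on the exponential rate λ, the posterior after n observations with total T = Σxᵢ is Gamma(α+n, β+T).
Sum of observations T = 22.2 minutes; n = 4.
Posterior: Gamma(9.9+4, 4.7+22.2) = Gamma(13.9, 26.9).
The predictive distribution for the next observation is Lomax; its mean is β/(α−1) = 26.9/12.9 = 2.0853.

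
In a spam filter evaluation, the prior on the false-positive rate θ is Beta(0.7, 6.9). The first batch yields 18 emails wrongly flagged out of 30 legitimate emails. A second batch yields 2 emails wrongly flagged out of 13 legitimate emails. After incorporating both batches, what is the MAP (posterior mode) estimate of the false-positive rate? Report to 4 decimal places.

0.4053

The Beta prior is conjugate to a Binomial/Bernoulli likelihood; the update adds successes to α and failures to β.
After batch 1: Beta(0.7+18, 6.9+12) = Beta(18.7, 18.9).
After batch 2: Beta(18.7+2, 18.9+11) = Beta(20.7, 29.9).
Mode of Beta(a,b) for a,b>1 is (a−1)/(a+b−2) = 19.7/48.6 = 0.4053.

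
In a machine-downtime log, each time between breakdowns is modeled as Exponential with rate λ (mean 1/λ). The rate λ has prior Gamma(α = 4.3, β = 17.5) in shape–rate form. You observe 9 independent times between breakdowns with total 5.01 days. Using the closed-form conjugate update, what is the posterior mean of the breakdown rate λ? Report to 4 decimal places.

0.5908

With a Gamma(shape α, rate β) prior on the exponential rate λ, the posterior after n observations with total T = Σxᵢ is Gamma(α+n, β+T).
Posterior: Gamma(4.3+9, 17.5+5.01) = Gamma(13.3, 22.51).
Posterior mean of λ = α/β = 13.3/22.51 = 0.5908.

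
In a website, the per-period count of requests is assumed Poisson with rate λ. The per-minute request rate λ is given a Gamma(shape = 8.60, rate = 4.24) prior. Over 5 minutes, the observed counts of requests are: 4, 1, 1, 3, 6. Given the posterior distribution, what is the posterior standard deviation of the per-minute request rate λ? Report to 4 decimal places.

0.5258

With a Gamma(shape α, rate β) prior, the Poisson likelihood is conjugate: the posterior is Gamma(α + ΣXᵢ, β + n).
Sum of counts S = 15 over n = 5 minutes.
Posterior: Gamma(α+S, β+n) = Gamma(8.60+15, 4.24+5) = Gamma(23.60, 9.24).
SD = √α/β = √23.60/9.24 = 0.5258.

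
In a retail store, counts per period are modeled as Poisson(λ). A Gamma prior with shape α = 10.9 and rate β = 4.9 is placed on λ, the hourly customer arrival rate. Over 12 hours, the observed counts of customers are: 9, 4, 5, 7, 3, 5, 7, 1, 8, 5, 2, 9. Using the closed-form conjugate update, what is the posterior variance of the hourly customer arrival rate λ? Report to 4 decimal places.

With a Gamma(shape α, rate β) prior, the Poisson likelihood is conjugate: the posterior is Gamma(α + ΣXᵢ, β + n).
Sum of counts S = 65 over n = 12 hours.
Posterior: Gamma(α+S, β+n) = Gamma(10.9+65, 4.9+12) = Gamma(75.9, 16.9).
Var = α/β² = 75.9/16.9² = 0.2657.

0.2657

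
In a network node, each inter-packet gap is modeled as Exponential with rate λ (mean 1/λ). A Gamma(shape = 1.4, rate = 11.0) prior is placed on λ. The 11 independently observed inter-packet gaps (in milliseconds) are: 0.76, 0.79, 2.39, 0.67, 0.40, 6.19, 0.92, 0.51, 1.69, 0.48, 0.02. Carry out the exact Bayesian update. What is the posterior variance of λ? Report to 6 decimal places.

With a Gamma(shape α, rate β) prior on the exponential rate λ, the posterior after n observations with total T = Σxᵢ is Gamma(α+n, β+T).
Sum of observations T = 14.82 milliseconds; n = 11.
Posterior: Gamma(1.4+11, 11.0+14.82) = Gamma(12.4, 25.82).
Var = α/β² = 0.018600.

0.018600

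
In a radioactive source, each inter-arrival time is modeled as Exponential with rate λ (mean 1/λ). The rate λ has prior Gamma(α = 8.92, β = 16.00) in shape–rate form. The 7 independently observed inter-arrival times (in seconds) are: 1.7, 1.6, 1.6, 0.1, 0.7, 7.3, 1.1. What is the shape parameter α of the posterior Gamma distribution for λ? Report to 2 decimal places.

15.92

With a Gamma(shape α, rate β) prior on the exponential rate λ, the posterior after n observations with total T = Σxᵢ is Gamma(α+n, β+T).
Sum of observations T = 14.1 seconds; n = 7.
Posterior: Gamma(8.92+7, 16.00+14.1) = Gamma(15.92, 30.10).
Posterior α = 15.92.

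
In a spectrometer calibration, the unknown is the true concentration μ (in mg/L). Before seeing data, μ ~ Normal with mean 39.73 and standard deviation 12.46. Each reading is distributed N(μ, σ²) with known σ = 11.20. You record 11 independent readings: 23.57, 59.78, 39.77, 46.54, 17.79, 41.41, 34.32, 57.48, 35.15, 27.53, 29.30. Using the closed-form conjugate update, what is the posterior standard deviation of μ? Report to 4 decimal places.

For Normal data with known variance σ², a Normal(μ₀, σ₀²) prior on μ is conjugate. Posterior precision = 1/σ₀² + n/σ²; posterior mean is the precision-weighted average of μ₀ and x̄.
σ₀² = 12.46² = 155.2516, σ² = 11.20² = 125.44; σ² + n·σ₀² = 125.44 + 11·155.2516 = 1833.2076.
Posterior precision = 1/σ₀² + n/σ² = 1/155.2516 + 11/125.44 = (σ² + n·σ₀²)/(σ₀²σ²) = 1833.2076/(155.2516·125.44); posterior variance σₙ² = σ₀²σ²/(σ² + n·σ₀²) = 155.2516·125.44/1833.2076 = 10.623325.
Posterior SD = √σₙ² = √(155.2516·125.44/1833.2076) = 3.2593.

3.2593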